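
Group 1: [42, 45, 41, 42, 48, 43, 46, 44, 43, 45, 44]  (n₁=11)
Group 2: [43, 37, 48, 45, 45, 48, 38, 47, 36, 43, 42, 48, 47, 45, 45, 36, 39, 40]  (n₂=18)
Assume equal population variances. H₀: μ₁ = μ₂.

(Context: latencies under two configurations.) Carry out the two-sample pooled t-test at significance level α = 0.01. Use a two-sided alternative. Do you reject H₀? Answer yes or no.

reject H₀: no

x̄₁=43.909, s₁=2.023, n₁=11
x̄₂=42.889, s₂=4.255, n₂=18
s_p² = [10·2.023² + 17·4.255²]/27 = 12.9143
SE = √(s_p²·(1/11+1/18)) = 1.3753
t = (43.909−42.889)/1.3753 = 0.7418
df = 27
p-value (two-sided) = 0.46462
At α=0.01: p ≥ α → fail to reject H₀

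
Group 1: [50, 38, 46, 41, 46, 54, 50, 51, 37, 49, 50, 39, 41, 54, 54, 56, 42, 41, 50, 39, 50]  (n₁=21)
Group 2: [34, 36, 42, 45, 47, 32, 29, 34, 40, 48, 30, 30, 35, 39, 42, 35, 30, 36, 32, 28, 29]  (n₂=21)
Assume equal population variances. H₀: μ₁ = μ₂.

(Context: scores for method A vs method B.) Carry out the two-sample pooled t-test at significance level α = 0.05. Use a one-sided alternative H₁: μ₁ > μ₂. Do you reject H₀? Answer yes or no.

reject H₀: yes

x̄₁=46.571, s₁=6.055, n₁=21
x̄₂=35.857, s₂=6.142, n₂=21
s_p² = [20·6.055² + 20·6.142²]/40 = 37.1929
SE = √(s_p²·(1/21+1/21)) = 1.8821
t = (46.571−35.857)/1.8821 = 5.6928
df = 40
p-value (one-sided, H₁ greater) = 0.00000
At α=0.05: p < α → reject H₀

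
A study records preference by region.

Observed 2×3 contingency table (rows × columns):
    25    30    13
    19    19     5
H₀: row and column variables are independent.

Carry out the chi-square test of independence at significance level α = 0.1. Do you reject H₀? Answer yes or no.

reject H₀: no

Row totals [68, 43], col totals [44, 49, 18], n=111
χ² = (25−26.95)²/26.95 + (30−30.02)²/30.02 + (13−11.03)²/11.03 + (19−17.05)²/17.05 + (19−18.98)²/18.98 + (5−6.97)²/6.97 = 1.2773
df = 2
p-value (upper-tail) = 0.52801
At α=0.1: p ≥ α → fail to reject H₀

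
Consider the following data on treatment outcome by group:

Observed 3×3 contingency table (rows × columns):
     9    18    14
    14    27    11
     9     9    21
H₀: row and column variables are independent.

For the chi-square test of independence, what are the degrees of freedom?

degrees of freedom = 4

df = (r−1)(c−1) = (3−1)·(3−1) = 4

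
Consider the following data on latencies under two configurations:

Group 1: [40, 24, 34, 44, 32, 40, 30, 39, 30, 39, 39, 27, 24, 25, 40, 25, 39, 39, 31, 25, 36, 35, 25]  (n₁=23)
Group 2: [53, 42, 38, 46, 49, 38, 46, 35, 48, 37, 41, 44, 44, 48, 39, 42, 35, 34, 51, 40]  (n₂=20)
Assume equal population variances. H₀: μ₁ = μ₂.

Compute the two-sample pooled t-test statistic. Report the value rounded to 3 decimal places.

test statistic = -5.017

x̄₁=33.130, s₁=6.532, n₁=23
x̄₂=42.500, s₂=5.577, n₂=20
s_p² = [22·6.532² + 19·5.577²]/41 = 37.3075
SE = √(s_p²·(1/23+1/20)) = 1.8675
t = (33.130−42.500)/1.8675 = -5.0173
df = 41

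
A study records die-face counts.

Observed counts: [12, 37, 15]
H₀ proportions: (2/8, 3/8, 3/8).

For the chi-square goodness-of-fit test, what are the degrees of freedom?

df = k − 1 = 3 − 1 = 2

degrees of freedom = 2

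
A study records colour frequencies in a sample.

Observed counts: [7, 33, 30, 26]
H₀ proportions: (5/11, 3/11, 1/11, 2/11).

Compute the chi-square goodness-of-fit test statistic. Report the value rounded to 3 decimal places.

n = 96; E_i = n·p_i = [43.64, 26.18, 8.73, 17.45]
χ² = (7−43.64)²/43.64 + (33−26.18)²/26.18 + (30−8.73)²/8.73 + (26−17.45)²/17.45 = 88.5708
df = 3

test statistic = 88.571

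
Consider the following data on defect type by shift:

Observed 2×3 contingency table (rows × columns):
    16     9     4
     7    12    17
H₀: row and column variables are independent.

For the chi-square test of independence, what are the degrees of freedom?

degrees of freedom = 2

df = (r−1)(c−1) = (2−1)·(3−1) = 2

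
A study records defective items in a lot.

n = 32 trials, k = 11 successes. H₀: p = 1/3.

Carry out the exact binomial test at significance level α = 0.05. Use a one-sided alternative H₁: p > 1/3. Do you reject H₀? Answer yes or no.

Exact binomial: n=32, k=11, p₀=1/3=0.3333
P(X≥11) from Σ C(n,i)·p₀^i·(1−p₀)^(n−i)
p-value (one-sided, H₁ greater) = 0.51644
At α=0.05: p ≥ α → fail to reject H₀

reject H₀: no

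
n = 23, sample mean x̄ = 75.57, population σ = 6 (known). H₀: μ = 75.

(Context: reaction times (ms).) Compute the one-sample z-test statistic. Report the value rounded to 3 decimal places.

test statistic = 0.456

SE = σ/√n = 6/√23 = 1.2511
z = (x̄−μ₀)/SE = (75.57−75)/1.2511 = 0.4556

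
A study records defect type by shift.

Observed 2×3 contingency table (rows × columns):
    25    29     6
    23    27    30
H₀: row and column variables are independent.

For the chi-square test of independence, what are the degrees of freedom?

df = (r−1)(c−1) = (2−1)·(3−1) = 2

degrees of freedom = 2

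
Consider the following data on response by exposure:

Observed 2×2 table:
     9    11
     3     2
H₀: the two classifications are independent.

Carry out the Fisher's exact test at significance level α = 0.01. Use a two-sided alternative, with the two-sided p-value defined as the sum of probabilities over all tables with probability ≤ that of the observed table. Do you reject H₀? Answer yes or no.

Margins: r₁=20, r₂=5, c₁=12, c₂=13, n=25
p_obs = C(20,9)·C(5,3)/C(25,12); sum pmf over tables with pmf ≤ p_obs
p-value (two-sided) = 0.64472
At α=0.01: p ≥ α → fail to reject H₀

reject H₀: no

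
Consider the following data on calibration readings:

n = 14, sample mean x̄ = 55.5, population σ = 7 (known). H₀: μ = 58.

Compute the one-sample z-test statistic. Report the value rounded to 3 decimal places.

SE = σ/√n = 7/√14 = 1.8708
z = (x̄−μ₀)/SE = (55.5−58)/1.8708 = -1.3363

test statistic = -1.336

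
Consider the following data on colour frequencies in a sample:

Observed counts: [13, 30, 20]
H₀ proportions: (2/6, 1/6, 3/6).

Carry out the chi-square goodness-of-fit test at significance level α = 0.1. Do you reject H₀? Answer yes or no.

n = 63; E_i = n·p_i = [21.00, 10.50, 31.50]
χ² = (13−21.00)²/21.00 + (30−10.50)²/10.50 + (20−31.50)²/31.50 = 43.4603
df = 2
p-value (upper-tail) = 0.00000
At α=0.1: p < α → reject H₀

reject H₀: yes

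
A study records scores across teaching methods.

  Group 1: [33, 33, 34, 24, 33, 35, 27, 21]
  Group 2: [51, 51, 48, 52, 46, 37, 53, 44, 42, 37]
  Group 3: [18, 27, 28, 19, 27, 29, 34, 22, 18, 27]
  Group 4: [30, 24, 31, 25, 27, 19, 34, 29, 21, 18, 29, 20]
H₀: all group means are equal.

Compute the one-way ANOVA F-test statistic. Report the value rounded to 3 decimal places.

Group means [30.00, 46.10, 24.90, 25.58], grand mean 31.425
SSB = Σnᵢ(x̄ᵢ−x̄)² = 3005.058; SSW = ΣΣ(x−x̄ᵢ)² = 1076.717
MSB = 3005.058/3 = 1001.6861; MSW = 1076.717/36 = 29.9088
F = MSB/MSW = 33.4914
df = (3, 36)

test statistic = 33.491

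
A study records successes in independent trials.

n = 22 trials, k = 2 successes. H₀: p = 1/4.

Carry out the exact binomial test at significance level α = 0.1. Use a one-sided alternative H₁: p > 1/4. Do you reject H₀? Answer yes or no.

Exact binomial: n=22, k=2, p₀=1/4=0.2500
P(X≥2) from Σ C(n,i)·p₀^i·(1−p₀)^(n−i)
p-value (one-sided, H₁ greater) = 0.98513
At α=0.1: p ≥ α → fail to reject H₀

reject H₀: no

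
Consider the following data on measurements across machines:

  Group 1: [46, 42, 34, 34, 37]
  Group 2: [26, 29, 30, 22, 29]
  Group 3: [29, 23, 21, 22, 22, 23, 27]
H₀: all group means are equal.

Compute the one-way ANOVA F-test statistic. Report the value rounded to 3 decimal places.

test statistic = 22.389

Group means [38.60, 27.20, 23.86], grand mean 29.176
SSB = Σnᵢ(x̄ᵢ−x̄)² = 661.613; SSW = ΣΣ(x−x̄ᵢ)² = 206.857
MSB = 661.613/2 = 330.8067; MSW = 206.857/14 = 14.7755
F = MSB/MSW = 22.3889
df = (2, 14)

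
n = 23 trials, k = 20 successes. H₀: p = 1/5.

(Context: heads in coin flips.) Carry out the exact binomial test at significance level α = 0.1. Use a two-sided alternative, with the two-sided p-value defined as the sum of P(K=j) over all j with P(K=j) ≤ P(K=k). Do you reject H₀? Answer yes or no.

Exact binomial: n=23, k=20, p₀=1/5=0.2000
P(X=j) = C(n,j)·p₀^j·(1−p₀)^(n−j); p = Σ P(X=j) over j with P(X=j) ≤ P(X=20)
p-value (two-sided) = 0.00000
At α=0.1: p < α → reject H₀

reject H₀: yes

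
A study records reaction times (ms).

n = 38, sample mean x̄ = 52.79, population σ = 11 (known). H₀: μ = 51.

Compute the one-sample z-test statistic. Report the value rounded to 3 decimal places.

SE = σ/√n = 11/√38 = 1.7844
z = (x̄−μ₀)/SE = (52.79−51)/1.7844 = 1.0031

test statistic = 1.003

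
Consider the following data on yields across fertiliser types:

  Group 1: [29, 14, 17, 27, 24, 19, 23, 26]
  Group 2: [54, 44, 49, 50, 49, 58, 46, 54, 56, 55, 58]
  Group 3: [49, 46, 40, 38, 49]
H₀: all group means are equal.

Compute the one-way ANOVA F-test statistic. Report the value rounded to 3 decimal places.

test statistic = 83.799

Group means [22.38, 52.09, 44.40], grand mean 40.583
SSB = Σnᵢ(x̄ᵢ−x̄)² = 4181.849; SSW = ΣΣ(x−x̄ᵢ)² = 523.984
MSB = 4181.849/2 = 2090.9246; MSW = 523.984/21 = 24.9516
F = MSB/MSW = 83.7991
df = (2, 21)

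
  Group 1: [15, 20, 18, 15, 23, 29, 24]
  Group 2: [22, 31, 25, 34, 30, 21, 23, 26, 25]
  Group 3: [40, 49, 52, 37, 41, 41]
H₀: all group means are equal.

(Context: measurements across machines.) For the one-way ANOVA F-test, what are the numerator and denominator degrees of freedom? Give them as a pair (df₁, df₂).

degrees of freedom = [2, 19]

k = 3 groups, N = 22 total
df = (k−1, N−k) = (3−1, 22−3) = (2, 19)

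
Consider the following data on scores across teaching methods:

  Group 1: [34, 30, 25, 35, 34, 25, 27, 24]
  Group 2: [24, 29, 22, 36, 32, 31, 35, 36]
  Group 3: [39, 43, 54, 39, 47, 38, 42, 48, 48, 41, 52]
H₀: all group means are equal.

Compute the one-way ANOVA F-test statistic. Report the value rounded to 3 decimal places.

test statistic = 26.224

Group means [29.25, 30.62, 44.64], grand mean 35.926
SSB = Σnᵢ(x̄ᵢ−x̄)² = 1415.931; SSW = ΣΣ(x−x̄ᵢ)² = 647.920
MSB = 1415.931/2 = 707.9657; MSW = 647.920/24 = 26.9967
F = MSB/MSW = 26.2242
df = (2, 24)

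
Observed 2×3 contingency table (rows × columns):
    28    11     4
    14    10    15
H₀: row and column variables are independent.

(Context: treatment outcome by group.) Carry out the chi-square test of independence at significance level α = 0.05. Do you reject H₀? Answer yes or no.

reject H₀: yes

Row totals [43, 39], col totals [42, 21, 19], n=82
χ² = (28−22.02)²/22.02 + (11−11.01)²/11.01 + (4−9.96)²/9.96 + (14−19.98)²/19.98 + (10−9.99)²/9.99 + (15−9.04)²/9.04 = 10.9136
df = 2
p-value (upper-tail) = 0.00427
At α=0.05: p < α → reject H₀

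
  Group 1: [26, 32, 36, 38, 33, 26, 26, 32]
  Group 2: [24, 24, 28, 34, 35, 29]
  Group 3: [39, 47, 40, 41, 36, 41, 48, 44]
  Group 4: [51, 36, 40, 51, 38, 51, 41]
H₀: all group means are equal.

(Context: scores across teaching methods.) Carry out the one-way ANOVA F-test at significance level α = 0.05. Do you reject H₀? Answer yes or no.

Group means [31.12, 29.00, 42.00, 44.00], grand mean 36.793
SSB = Σnᵢ(x̄ᵢ−x̄)² = 1201.884; SSW = ΣΣ(x−x̄ᵢ)² = 654.875
MSB = 1201.884/3 = 400.6279; MSW = 654.875/25 = 26.1950
F = MSB/MSW = 15.2941
df = (3, 25)
p-value (upper-tail) = 0.00001
At α=0.05: p < α → reject H₀

reject H₀: yes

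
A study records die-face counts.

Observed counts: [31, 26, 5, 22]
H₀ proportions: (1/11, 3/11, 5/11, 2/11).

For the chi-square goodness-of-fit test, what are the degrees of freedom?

degrees of freedom = 3

df = k − 1 = 4 − 1 = 3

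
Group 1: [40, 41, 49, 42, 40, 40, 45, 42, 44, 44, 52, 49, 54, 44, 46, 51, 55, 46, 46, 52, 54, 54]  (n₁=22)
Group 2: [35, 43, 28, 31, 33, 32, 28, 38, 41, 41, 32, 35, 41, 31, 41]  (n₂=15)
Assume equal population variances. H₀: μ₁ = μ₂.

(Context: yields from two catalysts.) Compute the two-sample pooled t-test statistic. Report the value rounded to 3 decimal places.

test statistic = 6.695

x̄₁=46.818, s₁=5.124, n₁=22
x̄₂=35.333, s₂=5.122, n₂=15
s_p² = [21·5.124² + 14·5.122²]/35 = 26.2459
SE = √(s_p²·(1/22+1/15)) = 1.7154
t = (46.818−35.333)/1.7154 = 6.6950
df = 35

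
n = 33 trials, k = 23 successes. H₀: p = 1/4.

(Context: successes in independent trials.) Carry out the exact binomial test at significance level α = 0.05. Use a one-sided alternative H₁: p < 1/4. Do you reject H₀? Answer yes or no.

Exact binomial: n=33, k=23, p₀=1/4=0.2500
P(X≤23) from Σ C(n,i)·p₀^i·(1−p₀)^(n−i)
p-value (one-sided, H₁ less) = 1.00000
At α=0.05: p ≥ α → fail to reject H₀

reject H₀: no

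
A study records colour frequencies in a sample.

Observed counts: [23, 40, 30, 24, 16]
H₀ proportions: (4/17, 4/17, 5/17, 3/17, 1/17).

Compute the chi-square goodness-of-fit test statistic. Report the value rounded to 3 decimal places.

test statistic = 15.303

n = 133; E_i = n·p_i = [31.29, 31.29, 39.12, 23.47, 7.82]
χ² = (23−31.29)²/31.29 + (40−31.29)²/31.29 + (30−39.12)²/39.12 + (24−23.47)²/23.47 + (16−7.82)²/7.82 = 15.3026
df = 4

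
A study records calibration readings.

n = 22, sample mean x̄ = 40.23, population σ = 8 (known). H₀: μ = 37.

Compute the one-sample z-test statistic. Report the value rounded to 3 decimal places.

test statistic = 1.894

SE = σ/√n = 8/√22 = 1.7056
z = (x̄−μ₀)/SE = (40.23−37)/1.7056 = 1.8938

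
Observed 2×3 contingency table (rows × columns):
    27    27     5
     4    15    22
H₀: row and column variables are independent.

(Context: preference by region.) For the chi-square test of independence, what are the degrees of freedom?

df = (r−1)(c−1) = (2−1)·(3−1) = 2

degrees of freedom = 2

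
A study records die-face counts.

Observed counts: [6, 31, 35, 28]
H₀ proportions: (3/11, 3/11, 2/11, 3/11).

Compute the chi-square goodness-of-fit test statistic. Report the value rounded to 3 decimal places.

test statistic = 32.678

n = 100; E_i = n·p_i = [27.27, 27.27, 18.18, 27.27]
χ² = (6−27.27)²/27.27 + (31−27.27)²/27.27 + (35−18.18)²/18.18 + (28−27.27)²/27.27 = 32.6783
df = 3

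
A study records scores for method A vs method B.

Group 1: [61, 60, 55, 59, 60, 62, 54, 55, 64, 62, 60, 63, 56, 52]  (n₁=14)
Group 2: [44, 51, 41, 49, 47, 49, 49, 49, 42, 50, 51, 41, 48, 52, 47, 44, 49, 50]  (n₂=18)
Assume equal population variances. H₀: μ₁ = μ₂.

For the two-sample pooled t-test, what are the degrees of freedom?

df = n₁ + n₂ − 2 = 14 + 18 − 2 = 30

degrees of freedom = 30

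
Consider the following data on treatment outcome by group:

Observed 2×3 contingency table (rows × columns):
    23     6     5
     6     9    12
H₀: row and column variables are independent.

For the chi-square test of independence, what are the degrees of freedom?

degrees of freedom = 2

df = (r−1)(c−1) = (2−1)·(3−1) = 2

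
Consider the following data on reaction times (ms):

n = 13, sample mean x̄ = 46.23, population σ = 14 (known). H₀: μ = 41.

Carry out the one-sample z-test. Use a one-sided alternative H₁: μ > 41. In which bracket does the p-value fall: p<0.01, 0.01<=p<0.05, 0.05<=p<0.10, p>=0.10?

SE = σ/√n = 14/√13 = 3.8829
z = (x̄−μ₀)/SE = (46.23−41)/3.8829 = 1.3469
p-value (one-sided, H₁ greater) = 0.08900
→ bracket: 0.05<=p<0.10

p-value bracket: 0.05<=p<0.10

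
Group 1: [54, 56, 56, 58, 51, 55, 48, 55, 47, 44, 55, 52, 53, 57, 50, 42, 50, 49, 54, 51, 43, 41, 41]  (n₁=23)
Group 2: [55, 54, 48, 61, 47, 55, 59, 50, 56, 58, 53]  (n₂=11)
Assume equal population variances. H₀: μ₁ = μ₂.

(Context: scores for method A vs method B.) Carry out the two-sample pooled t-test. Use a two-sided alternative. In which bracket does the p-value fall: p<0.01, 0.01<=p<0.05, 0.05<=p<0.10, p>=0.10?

p-value bracket: 0.05<=p<0.10

x̄₁=50.522, s₁=5.333, n₁=23
x̄₂=54.182, s₂=4.446, n₂=11
s_p² = [22·5.333² + 10·4.446²]/32 = 25.7305
SE = √(s_p²·(1/23+1/11)) = 1.8595
t = (50.522−54.182)/1.8595 = -1.9683
df = 32
p-value (two-sided) = 0.05775
→ bracket: 0.05<=p<0.10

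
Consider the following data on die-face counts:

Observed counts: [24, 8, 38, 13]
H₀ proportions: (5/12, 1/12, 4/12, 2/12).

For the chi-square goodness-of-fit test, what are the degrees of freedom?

degrees of freedom = 3

df = k − 1 = 4 − 1 = 3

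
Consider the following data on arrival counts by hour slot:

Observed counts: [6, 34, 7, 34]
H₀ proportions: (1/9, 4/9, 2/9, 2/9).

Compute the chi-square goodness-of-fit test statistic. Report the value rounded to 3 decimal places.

n = 81; E_i = n·p_i = [9.00, 36.00, 18.00, 18.00]
χ² = (6−9.00)²/9.00 + (34−36.00)²/36.00 + (7−18.00)²/18.00 + (34−18.00)²/18.00 = 22.0556
df = 3

test statistic = 22.056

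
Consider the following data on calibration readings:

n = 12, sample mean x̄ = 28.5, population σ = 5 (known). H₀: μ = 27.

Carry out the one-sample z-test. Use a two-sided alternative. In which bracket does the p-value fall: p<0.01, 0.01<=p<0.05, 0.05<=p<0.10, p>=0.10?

SE = σ/√n = 5/√12 = 1.4434
z = (x̄−μ₀)/SE = (28.5−27)/1.4434 = 1.0392
p-value (two-sided) = 0.29870
→ bracket: p>=0.10

p-value bracket: p>=0.10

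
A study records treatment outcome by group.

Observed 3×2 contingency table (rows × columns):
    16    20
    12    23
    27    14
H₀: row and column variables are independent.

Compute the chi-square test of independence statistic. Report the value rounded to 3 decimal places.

test statistic = 7.990

Row totals [36, 35, 41], col totals [55, 57], n=112
χ² = (16−17.68)²/17.68 + (20−18.32)²/18.32 + (12−17.19)²/17.19 + (23−17.81)²/17.81 + (27−20.13)²/20.13 + (14−20.87)²/20.87 = 7.9904
df = 2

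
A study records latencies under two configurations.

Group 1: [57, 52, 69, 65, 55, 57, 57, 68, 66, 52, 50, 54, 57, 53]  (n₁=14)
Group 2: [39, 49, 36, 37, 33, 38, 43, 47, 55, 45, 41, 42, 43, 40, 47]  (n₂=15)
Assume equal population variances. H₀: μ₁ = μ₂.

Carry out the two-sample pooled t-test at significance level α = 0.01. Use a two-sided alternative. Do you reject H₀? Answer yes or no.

x̄₁=58.000, s₁=6.349, n₁=14
x̄₂=42.333, s₂=5.665, n₂=15
s_p² = [13·6.349² + 14·5.665²]/27 = 36.0494
SE = √(s_p²·(1/14+1/15)) = 2.2312
t = (58.000−42.333)/2.2312 = 7.0216
df = 27
p-value (two-sided) = 0.00000
At α=0.01: p < α → reject H₀

reject H₀: yes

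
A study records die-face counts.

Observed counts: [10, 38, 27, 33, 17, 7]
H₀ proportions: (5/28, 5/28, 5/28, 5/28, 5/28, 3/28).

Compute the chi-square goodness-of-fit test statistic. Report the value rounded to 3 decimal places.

n = 132; E_i = n·p_i = [23.57, 23.57, 23.57, 23.57, 23.57, 14.14]
χ² = (10−23.57)²/23.57 + (38−23.57)²/23.57 + (27−23.57)²/23.57 + (33−23.57)²/23.57 + (17−23.57)²/23.57 + (7−14.14)²/14.14 = 26.3556
df = 5

test statistic = 26.356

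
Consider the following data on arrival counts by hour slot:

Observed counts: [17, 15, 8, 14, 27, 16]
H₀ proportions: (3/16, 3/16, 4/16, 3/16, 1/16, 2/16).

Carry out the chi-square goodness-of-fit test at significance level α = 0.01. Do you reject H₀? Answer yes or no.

n = 97; E_i = n·p_i = [18.19, 18.19, 24.25, 18.19, 6.06, 12.12]
χ² = (17−18.19)²/18.19 + (15−18.19)²/18.19 + (8−24.25)²/24.25 + (14−18.19)²/18.19 + (27−6.06)²/6.06 + (16−12.12)²/12.12 = 86.0378
df = 5
p-value (upper-tail) = 0.00000
At α=0.01: p < α → reject H₀

reject H₀: yes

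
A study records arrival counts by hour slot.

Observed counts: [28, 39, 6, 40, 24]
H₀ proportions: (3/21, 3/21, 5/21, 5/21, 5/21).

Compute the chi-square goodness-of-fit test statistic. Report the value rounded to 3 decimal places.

n = 137; E_i = n·p_i = [19.57, 19.57, 32.62, 32.62, 32.62]
χ² = (28−19.57)²/19.57 + (39−19.57)²/19.57 + (6−32.62)²/32.62 + (40−32.62)²/32.62 + (24−32.62)²/32.62 = 48.5869
df = 4

test statistic = 48.587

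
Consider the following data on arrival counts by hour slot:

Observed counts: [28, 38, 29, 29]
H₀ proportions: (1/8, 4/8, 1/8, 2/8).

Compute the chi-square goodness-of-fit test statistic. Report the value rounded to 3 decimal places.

n = 124; E_i = n·p_i = [15.50, 62.00, 15.50, 31.00]
χ² = (28−15.50)²/15.50 + (38−62.00)²/62.00 + (29−15.50)²/15.50 + (29−31.00)²/31.00 = 31.2581
df = 3

test statistic = 31.258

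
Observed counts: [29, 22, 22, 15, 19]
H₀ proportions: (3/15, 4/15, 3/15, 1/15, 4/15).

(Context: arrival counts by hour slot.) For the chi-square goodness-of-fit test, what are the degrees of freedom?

df = k − 1 = 5 − 1 = 4

degrees of freedom = 4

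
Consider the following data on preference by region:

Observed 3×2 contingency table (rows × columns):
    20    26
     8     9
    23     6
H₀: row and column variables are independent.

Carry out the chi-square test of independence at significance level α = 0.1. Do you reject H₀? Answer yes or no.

reject H₀: yes

Row totals [46, 17, 29], col totals [51, 41], n=92
χ² = (20−25.50)²/25.50 + (26−20.50)²/20.50 + (8−9.42)²/9.42 + (9−7.58)²/7.58 + (23−16.08)²/16.08 + (6−12.92)²/12.92 = 9.8362
df = 2
p-value (upper-tail) = 0.00731
At α=0.1: p < α → reject H₀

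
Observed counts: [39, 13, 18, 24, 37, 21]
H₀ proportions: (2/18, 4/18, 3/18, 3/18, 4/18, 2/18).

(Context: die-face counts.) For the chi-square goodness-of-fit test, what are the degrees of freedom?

df = k − 1 = 6 − 1 = 5

degrees of freedom = 5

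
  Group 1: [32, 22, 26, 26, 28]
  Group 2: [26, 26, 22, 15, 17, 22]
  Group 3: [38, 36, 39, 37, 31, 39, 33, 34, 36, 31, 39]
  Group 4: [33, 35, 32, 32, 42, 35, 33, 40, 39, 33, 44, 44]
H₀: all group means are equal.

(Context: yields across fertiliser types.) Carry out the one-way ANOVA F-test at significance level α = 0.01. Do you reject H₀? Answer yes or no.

reject H₀: yes

Group means [26.80, 21.33, 35.73, 36.83], grand mean 32.265
SSB = Σnᵢ(x̄ᵢ−x̄)² = 1248.636; SSW = ΣΣ(x−x̄ᵢ)² = 491.982
MSB = 1248.636/3 = 416.2119; MSW = 491.982/30 = 16.3994
F = MSB/MSW = 25.3797
df = (3, 30)
p-value (upper-tail) = 0.00000
At α=0.01: p < α → reject H₀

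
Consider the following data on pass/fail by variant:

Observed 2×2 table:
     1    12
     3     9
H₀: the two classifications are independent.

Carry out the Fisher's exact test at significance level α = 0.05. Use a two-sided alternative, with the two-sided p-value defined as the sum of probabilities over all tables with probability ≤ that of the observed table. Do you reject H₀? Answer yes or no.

Margins: r₁=13, r₂=12, c₁=4, c₂=21, n=25
p_obs = C(13,1)·C(12,3)/C(25,4); sum pmf over tables with pmf ≤ p_obs
p-value (two-sided) = 0.32174
At α=0.05: p ≥ α → fail to reject H₀

reject H₀: no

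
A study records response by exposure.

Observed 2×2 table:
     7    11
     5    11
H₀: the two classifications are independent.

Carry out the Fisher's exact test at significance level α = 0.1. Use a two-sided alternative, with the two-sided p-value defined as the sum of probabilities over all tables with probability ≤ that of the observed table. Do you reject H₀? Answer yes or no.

Margins: r₁=18, r₂=16, c₁=12, c₂=22, n=34
p_obs = C(18,7)·C(16,5)/C(34,12); sum pmf over tables with pmf ≤ p_obs
p-value (two-sided) = 0.72890
At α=0.1: p ≥ α → fail to reject H₀

reject H₀: no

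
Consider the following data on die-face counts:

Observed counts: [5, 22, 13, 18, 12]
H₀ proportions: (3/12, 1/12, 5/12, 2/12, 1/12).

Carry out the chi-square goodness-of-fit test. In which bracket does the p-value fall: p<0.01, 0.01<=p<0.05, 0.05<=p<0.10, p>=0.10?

n = 70; E_i = n·p_i = [17.50, 5.83, 29.17, 11.67, 5.83]
χ² = (5−17.50)²/17.50 + (22−5.83)²/5.83 + (13−29.17)²/29.17 + (18−11.67)²/11.67 + (12−5.83)²/5.83 = 72.6514
df = 4
p-value (upper-tail) = 0.00000
→ bracket: p<0.01

p-value bracket: p<0.01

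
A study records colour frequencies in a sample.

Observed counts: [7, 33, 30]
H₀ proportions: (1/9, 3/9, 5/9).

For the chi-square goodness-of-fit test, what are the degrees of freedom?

df = k − 1 = 3 − 1 = 2

degrees of freedom = 2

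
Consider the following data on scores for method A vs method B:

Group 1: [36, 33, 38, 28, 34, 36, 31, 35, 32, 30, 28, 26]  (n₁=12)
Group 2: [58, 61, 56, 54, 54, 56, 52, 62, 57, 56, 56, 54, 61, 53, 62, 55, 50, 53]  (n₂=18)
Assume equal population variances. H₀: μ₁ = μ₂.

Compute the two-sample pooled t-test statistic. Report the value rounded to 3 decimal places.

x̄₁=32.250, s₁=3.745, n₁=12
x̄₂=56.111, s₂=3.513, n₂=18
s_p² = [11·3.745² + 17·3.513²]/28 = 13.0010
SE = √(s_p²·(1/12+1/18)) = 1.3438
t = (32.250−56.111)/1.3438 = -17.7570
df = 28

test statistic = -17.757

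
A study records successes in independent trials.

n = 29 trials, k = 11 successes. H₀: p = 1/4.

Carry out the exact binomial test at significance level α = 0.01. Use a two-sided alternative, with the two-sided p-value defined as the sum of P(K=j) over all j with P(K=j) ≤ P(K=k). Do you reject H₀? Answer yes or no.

Exact binomial: n=29, k=11, p₀=1/4=0.2500
P(X=j) = C(n,j)·p₀^j·(1−p₀)^(n−j); p = Σ P(X=j) over j with P(X=j) ≤ P(X=11)
p-value (two-sided) = 0.13104
At α=0.01: p ≥ α → fail to reject H₀

reject H₀: no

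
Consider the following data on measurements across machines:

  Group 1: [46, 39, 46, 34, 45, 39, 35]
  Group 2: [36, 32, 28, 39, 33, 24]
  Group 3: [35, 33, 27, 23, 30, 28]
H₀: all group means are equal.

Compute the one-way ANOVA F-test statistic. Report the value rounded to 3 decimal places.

Group means [40.57, 32.00, 29.33], grand mean 34.316
SSB = Σnᵢ(x̄ᵢ−x̄)² = 455.058; SSW = ΣΣ(x−x̄ᵢ)² = 397.048
MSB = 455.058/2 = 227.5288; MSW = 397.048/16 = 24.8155
F = MSB/MSW = 9.1688
df = (2, 16)

test statistic = 9.169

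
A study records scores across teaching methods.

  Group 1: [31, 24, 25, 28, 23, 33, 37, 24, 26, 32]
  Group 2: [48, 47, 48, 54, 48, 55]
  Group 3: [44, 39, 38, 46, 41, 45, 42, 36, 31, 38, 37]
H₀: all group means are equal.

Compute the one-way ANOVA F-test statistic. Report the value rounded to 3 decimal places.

Group means [28.30, 50.00, 39.73], grand mean 37.778
SSB = Σnᵢ(x̄ᵢ−x̄)² = 1836.385; SSW = ΣΣ(x−x̄ᵢ)² = 458.282
MSB = 1836.385/2 = 918.1924; MSW = 458.282/24 = 19.0951
F = MSB/MSW = 48.0853
df = (2, 24)

test statistic = 48.085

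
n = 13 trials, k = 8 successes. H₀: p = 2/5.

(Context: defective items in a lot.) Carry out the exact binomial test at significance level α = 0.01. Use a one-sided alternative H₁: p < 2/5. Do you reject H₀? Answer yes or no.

Exact binomial: n=13, k=8, p₀=2/5=0.4000
P(X≤8) from Σ C(n,i)·p₀^i·(1−p₀)^(n−i)
p-value (one-sided, H₁ less) = 0.96792
At α=0.01: p ≥ α → fail to reject H₀

reject H₀: no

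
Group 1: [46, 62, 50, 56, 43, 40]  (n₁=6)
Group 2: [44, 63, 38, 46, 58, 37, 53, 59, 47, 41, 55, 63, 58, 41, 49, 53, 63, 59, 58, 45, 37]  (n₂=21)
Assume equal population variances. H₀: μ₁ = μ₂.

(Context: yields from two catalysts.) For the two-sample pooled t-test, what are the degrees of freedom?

degrees of freedom = 25

df = n₁ + n₂ − 2 = 6 + 21 − 2 = 25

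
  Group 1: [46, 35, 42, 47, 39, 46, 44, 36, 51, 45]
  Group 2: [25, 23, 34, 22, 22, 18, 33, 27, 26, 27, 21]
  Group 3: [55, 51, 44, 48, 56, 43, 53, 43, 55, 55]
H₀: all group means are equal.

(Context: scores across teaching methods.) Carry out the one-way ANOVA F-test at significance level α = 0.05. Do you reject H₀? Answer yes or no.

Group means [43.10, 25.27, 50.30], grand mean 39.097
SSB = Σnᵢ(x̄ᵢ−x̄)² = 3517.528; SSW = ΣΣ(x−x̄ᵢ)² = 731.182
MSB = 3517.528/2 = 1758.7639; MSW = 731.182/28 = 26.1136
F = MSB/MSW = 67.3504
df = (2, 28)
p-value (upper-tail) = 0.00000
At α=0.05: p < α → reject H₀

reject H₀: yes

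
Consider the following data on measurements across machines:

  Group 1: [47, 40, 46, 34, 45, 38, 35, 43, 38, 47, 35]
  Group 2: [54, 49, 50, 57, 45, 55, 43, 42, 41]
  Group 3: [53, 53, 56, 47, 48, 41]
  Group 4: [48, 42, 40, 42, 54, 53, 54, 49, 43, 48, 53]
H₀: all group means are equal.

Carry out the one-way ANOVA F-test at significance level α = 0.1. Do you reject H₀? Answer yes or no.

reject H₀: yes

Group means [40.73, 48.44, 49.67, 47.82], grand mean 46.162
SSB = Σnᵢ(x̄ᵢ−x̄)² = 475.653; SSW = ΣΣ(x−x̄ᵢ)² = 975.374
MSB = 475.653/3 = 158.5511; MSW = 975.374/33 = 29.5568
F = MSB/MSW = 5.3643
df = (3, 33)
p-value (upper-tail) = 0.00404
At α=0.1: p < α → reject H₀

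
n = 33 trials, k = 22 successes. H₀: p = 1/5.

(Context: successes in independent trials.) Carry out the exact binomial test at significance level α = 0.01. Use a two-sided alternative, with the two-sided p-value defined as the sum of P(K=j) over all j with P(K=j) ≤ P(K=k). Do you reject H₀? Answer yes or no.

reject H₀: yes

Exact binomial: n=33, k=22, p₀=1/5=0.2000
P(X=j) = C(n,j)·p₀^j·(1−p₀)^(n−j); p = Σ P(X=j) over j with P(X=j) ≤ P(X=22)
p-value (two-sided) = 0.00000
At α=0.01: p < α → reject H₀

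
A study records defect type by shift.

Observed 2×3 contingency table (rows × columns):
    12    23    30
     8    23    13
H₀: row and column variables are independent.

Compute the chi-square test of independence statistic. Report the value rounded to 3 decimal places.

test statistic = 3.609

Row totals [65, 44], col totals [20, 46, 43], n=109
χ² = (12−11.93)²/11.93 + (23−27.43)²/27.43 + (30−25.64)²/25.64 + (8−8.07)²/8.07 + (23−18.57)²/18.57 + (13−17.36)²/17.36 = 3.6090
df = 2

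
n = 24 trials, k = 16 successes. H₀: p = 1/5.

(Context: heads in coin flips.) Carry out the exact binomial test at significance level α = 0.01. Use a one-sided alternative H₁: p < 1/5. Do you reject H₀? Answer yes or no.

reject H₀: no

Exact binomial: n=24, k=16, p₀=1/5=0.2000
P(X≤16) from Σ C(n,i)·p₀^i·(1−p₀)^(n−i)
p-value (one-sided, H₁ less) = 1.00000
At α=0.01: p ≥ α → fail to reject H₀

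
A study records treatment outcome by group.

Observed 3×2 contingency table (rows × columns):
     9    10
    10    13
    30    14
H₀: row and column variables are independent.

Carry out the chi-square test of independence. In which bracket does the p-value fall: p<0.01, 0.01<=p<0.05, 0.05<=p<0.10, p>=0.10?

Row totals [19, 23, 44], col totals [49, 37], n=86
χ² = (9−10.83)²/10.83 + (10−8.17)²/8.17 + (10−13.10)²/13.10 + (13−9.90)²/9.90 + (30−25.07)²/25.07 + (14−18.93)²/18.93 = 4.6788
df = 2
p-value (upper-tail) = 0.09639
→ bracket: 0.05<=p<0.10

p-value bracket: 0.05<=p<0.10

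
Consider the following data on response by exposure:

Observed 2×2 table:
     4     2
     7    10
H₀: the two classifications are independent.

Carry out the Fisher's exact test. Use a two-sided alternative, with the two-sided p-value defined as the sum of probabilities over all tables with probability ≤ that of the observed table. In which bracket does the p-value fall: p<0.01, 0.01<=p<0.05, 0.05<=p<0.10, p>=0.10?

p-value bracket: p>=0.10

Margins: r₁=6, r₂=17, c₁=11, c₂=12, n=23
p_obs = C(6,4)·C(17,7)/C(23,11); sum pmf over tables with pmf ≤ p_obs
p-value (two-sided) = 0.37071
→ bracket: p>=0.10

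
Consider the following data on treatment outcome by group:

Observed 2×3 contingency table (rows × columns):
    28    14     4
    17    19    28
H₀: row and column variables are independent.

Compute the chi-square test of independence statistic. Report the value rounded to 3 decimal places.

test statistic = 19.010

Row totals [46, 64], col totals [45, 33, 32], n=110
χ² = (28−18.82)²/18.82 + (14−13.80)²/13.80 + (4−13.38)²/13.38 + (17−26.18)²/26.18 + (19−19.20)²/19.20 + (28−18.62)²/18.62 = 19.0100
df = 2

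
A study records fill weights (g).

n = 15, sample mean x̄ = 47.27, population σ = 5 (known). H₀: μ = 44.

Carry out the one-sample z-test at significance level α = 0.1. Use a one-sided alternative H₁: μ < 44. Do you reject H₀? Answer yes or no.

SE = σ/√n = 5/√15 = 1.2910
z = (x̄−μ₀)/SE = (47.27−44)/1.2910 = 2.5329
p-value (one-sided, H₁ less) = 0.99434
At α=0.1: p ≥ α → fail to reject H₀

reject H₀: no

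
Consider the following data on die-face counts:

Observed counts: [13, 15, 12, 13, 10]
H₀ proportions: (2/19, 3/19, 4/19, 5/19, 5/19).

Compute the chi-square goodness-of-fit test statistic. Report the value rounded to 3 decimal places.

n = 63; E_i = n·p_i = [6.63, 9.95, 13.26, 16.58, 16.58]
χ² = (13−6.63)²/6.63 + (15−9.95)²/9.95 + (12−13.26)²/13.26 + (13−16.58)²/16.58 + (10−16.58)²/16.58 = 12.1857
df = 4

test statistic = 12.186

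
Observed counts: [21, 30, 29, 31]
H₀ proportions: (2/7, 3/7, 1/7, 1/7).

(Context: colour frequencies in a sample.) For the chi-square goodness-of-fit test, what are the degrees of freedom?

df = k − 1 = 4 − 1 = 3

degrees of freedom = 3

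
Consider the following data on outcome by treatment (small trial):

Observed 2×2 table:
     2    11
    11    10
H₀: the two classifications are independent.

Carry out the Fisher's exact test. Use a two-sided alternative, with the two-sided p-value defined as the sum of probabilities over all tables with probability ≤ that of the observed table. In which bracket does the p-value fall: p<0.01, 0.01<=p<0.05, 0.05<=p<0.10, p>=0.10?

Margins: r₁=13, r₂=21, c₁=13, c₂=21, n=34
p_obs = C(13,2)·C(21,11)/C(34,13); sum pmf over tables with pmf ≤ p_obs
p-value (two-sided) = 0.06724
→ bracket: 0.05<=p<0.10

p-value bracket: 0.05<=p<0.10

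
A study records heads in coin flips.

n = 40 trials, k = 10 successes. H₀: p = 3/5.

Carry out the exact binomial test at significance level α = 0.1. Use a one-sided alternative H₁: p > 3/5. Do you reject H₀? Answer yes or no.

reject H₀: no

Exact binomial: n=40, k=10, p₀=3/5=0.6000
P(X≥10) from Σ C(n,i)·p₀^i·(1−p₀)^(n−i)
p-value (one-sided, H₁ greater) = 1.00000
At α=0.1: p ≥ α → fail to reject H₀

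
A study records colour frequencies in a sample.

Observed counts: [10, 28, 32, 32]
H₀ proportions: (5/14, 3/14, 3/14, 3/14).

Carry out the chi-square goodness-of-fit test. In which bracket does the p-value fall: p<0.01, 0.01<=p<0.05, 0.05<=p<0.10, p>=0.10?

p-value bracket: p<0.01

n = 102; E_i = n·p_i = [36.43, 21.86, 21.86, 21.86]
χ² = (10−36.43)²/36.43 + (28−21.86)²/21.86 + (32−21.86)²/21.86 + (32−21.86)²/21.86 = 30.3137
df = 3
p-value (upper-tail) = 0.00000
→ bracket: p<0.01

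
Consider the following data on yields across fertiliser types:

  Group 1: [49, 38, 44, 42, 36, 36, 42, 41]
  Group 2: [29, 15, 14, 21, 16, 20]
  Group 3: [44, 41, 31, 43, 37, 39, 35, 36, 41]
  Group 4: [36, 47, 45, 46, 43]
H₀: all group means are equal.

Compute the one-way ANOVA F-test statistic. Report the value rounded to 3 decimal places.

Group means [41.00, 19.17, 38.56, 43.40], grand mean 35.964
SSB = Σnᵢ(x̄ᵢ−x̄)² = 2232.709; SSW = ΣΣ(x−x̄ᵢ)² = 506.256
MSB = 2232.709/3 = 744.2362; MSW = 506.256/24 = 21.0940
F = MSB/MSW = 35.2819
df = (3, 24)

test statistic = 35.282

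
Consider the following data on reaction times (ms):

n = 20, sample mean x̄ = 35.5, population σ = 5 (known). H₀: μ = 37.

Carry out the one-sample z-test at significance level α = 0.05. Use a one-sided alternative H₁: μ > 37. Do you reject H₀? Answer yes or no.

SE = σ/√n = 5/√20 = 1.1180
z = (x̄−μ₀)/SE = (35.5−37)/1.1180 = -1.3416
p-value (one-sided, H₁ greater) = 0.91014
At α=0.05: p ≥ α → fail to reject H₀

reject H₀: no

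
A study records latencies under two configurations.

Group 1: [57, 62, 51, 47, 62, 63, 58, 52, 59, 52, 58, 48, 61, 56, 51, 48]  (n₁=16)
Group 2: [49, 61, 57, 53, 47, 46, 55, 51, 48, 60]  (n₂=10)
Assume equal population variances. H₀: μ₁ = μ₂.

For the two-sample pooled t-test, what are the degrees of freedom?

degrees of freedom = 24

df = n₁ + n₂ − 2 = 16 + 10 − 2 = 24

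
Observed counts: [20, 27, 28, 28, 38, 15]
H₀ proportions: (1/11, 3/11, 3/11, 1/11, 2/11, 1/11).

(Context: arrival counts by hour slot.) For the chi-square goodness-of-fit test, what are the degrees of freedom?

degrees of freedom = 5

df = k − 1 = 6 − 1 = 5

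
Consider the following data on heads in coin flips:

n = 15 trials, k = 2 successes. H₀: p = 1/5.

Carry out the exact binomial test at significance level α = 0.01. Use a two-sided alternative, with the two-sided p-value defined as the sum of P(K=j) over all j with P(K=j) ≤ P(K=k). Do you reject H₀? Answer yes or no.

Exact binomial: n=15, k=2, p₀=1/5=0.2000
P(X=j) = C(n,j)·p₀^j·(1−p₀)^(n−j); p = Σ P(X=j) over j with P(X=j) ≤ P(X=2)
p-value (two-sided) = 0.74986
At α=0.01: p ≥ α → fail to reject H₀

reject H₀: no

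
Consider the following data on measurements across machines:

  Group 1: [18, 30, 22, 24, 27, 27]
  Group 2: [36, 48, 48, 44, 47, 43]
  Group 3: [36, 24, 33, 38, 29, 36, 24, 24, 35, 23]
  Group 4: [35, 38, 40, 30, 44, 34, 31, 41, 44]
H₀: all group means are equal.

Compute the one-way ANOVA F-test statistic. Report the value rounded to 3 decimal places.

Group means [24.67, 44.33, 30.20, 37.44], grand mean 33.968
SSB = Σnᵢ(x̄ᵢ−x̄)² = 1414.479; SSW = ΣΣ(x−x̄ᵢ)² = 744.489
MSB = 1414.479/3 = 471.4930; MSW = 744.489/27 = 27.5737
F = MSB/MSW = 17.0994
df = (3, 27)

test statistic = 17.099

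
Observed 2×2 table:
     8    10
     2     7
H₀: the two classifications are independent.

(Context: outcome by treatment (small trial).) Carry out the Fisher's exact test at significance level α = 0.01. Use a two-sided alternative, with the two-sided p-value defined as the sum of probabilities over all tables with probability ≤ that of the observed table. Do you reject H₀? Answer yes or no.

reject H₀: no

Margins: r₁=18, r₂=9, c₁=10, c₂=17, n=27
p_obs = C(18,8)·C(9,2)/C(27,10); sum pmf over tables with pmf ≤ p_obs
p-value (two-sided) = 0.40587
At α=0.01: p ≥ α → fail to reject H₀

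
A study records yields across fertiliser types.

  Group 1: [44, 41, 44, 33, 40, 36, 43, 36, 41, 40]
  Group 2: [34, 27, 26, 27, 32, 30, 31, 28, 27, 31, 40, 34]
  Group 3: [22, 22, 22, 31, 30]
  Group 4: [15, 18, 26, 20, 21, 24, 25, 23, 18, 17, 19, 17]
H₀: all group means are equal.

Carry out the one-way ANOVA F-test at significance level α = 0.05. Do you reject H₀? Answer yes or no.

Group means [39.80, 30.58, 25.40, 20.25], grand mean 29.103
SSB = Σnᵢ(x̄ᵢ−x̄)² = 2179.623; SSW = ΣΣ(x−x̄ᵢ)² = 529.967
MSB = 2179.623/3 = 726.5410; MSW = 529.967/35 = 15.1419
F = MSB/MSW = 47.9821
df = (3, 35)
p-value (upper-tail) = 0.00000
At α=0.05: p < α → reject H₀

reject H₀: yes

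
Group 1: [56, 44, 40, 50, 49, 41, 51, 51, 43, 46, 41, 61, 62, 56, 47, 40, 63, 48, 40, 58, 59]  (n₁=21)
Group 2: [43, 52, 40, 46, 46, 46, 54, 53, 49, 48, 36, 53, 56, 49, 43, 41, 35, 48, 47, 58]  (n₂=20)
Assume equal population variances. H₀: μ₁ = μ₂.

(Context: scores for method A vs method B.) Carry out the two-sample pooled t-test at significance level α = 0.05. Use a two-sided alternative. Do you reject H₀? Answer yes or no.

x̄₁=49.810, s₁=7.840, n₁=21
x̄₂=47.150, s₂=6.252, n₂=20
s_p² = [20·7.840² + 19·6.252²]/39 = 50.5587
SE = √(s_p²·(1/21+1/20)) = 2.2216
t = (49.810−47.150)/2.2216 = 1.1971
df = 39
p-value (two-sided) = 0.23848
At α=0.05: p ≥ α → fail to reject H₀

reject H₀: no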